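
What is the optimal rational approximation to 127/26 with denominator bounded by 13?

Expand x = 127/26 as a continued fraction with the Euclidean algorithm:
  127 = 4*26 + 23, so a_0 = 4.
  26 = 1*23 + 3, so a_1 = 1.
  23 = 7*3 + 2, so a_2 = 7.
  3 = 1*2 + 1, so a_3 = 1.
  2 = 2*1 + 0, so a_4 = 2.
so x = [4; 1, 7, 1, 2].
Convergents (p_i = a_i*p_{i-1} + p_{i-2}, q_i = a_i*q_{i-1} + q_{i-2} with p_{-2}=0, p_{-1}=1, q_{-2}=1, q_{-1}=0), until the denominator exceeds 13:
  i=0: a_0=4, p_0 = 4*1 + 0 = 4, q_0 = 4*0 + 1 = 1.
  i=1: a_1=1, p_1 = 1*4 + 1 = 5, q_1 = 1*1 + 0 = 1.
  i=2: a_2=7, p_2 = 7*5 + 4 = 39, q_2 = 7*1 + 1 = 8.
  i=3: a_3=1, p_3 = 1*39 + 5 = 44, q_3 = 1*8 + 1 = 9.
  i=4: a_4=2, p_4 = 2*44 + 39 = 127, q_4 = 2*9 + 8 = 26.
q_4 = 26 > 13, so the last convergent with denominator <= 13 is p_3/q_3 = 44/9.
The closest fraction with denominator <= 13 is either p_3/q_3 or the intermediate fraction (k*p_3 + p_2)/(k*q_3 + q_2) with the largest k >= 1 whose denominator stays <= 13; these approach x as k grows, and every other convergent or intermediate fraction in range is farther away.
Largest k: floor((13 - q_2)/q_3) = floor((13 - 8)/9) = 0.
Since k = 0, no intermediate fraction beyond p_3/q_3 has denominator <= 13, so the convergent 44/9 is the closest (its error is |127*9 - 44*26|/(26*9) = 1/234).

44/9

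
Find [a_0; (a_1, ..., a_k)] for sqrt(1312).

[36; (4, 1, 1, 17, 1, 1, 4, 72)]

Write x_i = (sqrt(1312) + m_i)/d_i with (m_0, d_0) = (0, 1). a_0 = floor(sqrt(1312)) = 36, since 36^2 = 1296 <= 1312 < 1369 = 37^2.
Iterate m_{i+1} = d_i*a_i - m_i, d_{i+1} = (1312 - m_{i+1}^2)/d_i, a_{i+1} = floor((a_0 + m_{i+1})/d_{i+1}):
  m_1 = 1*36 - 0 = 36, d_1 = (1312 - 36^2)/1 = 16/1 = 16, a_1 = floor((36 + 36)/16) = 4.
  m_2 = 16*4 - 36 = 28, d_2 = (1312 - 28^2)/16 = 528/16 = 33, a_2 = floor((36 + 28)/33) = 1.
  m_3 = 33*1 - 28 = 5, d_3 = (1312 - 5^2)/33 = 1287/33 = 39, a_3 = floor((36 + 5)/39) = 1.
  m_4 = 39*1 - 5 = 34, d_4 = (1312 - 34^2)/39 = 156/39 = 4, a_4 = floor((36 + 34)/4) = 17.
  m_5 = 4*17 - 34 = 34, d_5 = (1312 - 34^2)/4 = 156/4 = 39, a_5 = floor((36 + 34)/39) = 1.
  m_6 = 39*1 - 34 = 5, d_6 = (1312 - 5^2)/39 = 1287/39 = 33, a_6 = floor((36 + 5)/33) = 1.
  m_7 = 33*1 - 5 = 28, d_7 = (1312 - 28^2)/33 = 528/33 = 16, a_7 = floor((36 + 28)/16) = 4.
  m_8 = 16*4 - 28 = 36, d_8 = (1312 - 36^2)/16 = 16/16 = 1, a_8 = floor((36 + 36)/1) = 72.
  m_9 = 1*72 - 36 = 36, d_9 = (1312 - 36^2)/1 = 16/1 = 16: (m_9, d_9) = (m_1, d_1) = (36, 16), so from here the quotients repeat a_1, ..., a_8; the period length is 8.
Hence the expansion of sqrt(1312) is a_0 = 36 followed by the repeating block 4, 1, 1, 17, 1, 1, 4, 72 (period 8).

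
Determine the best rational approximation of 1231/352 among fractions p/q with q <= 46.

7/2

Expand x = 1231/352 as a continued fraction with the Euclidean algorithm:
  1231 = 3*352 + 175, so a_0 = 3.
  352 = 2*175 + 2, so a_1 = 2.
  175 = 87*2 + 1, so a_2 = 87.
  2 = 2*1 + 0, so a_3 = 2.
so x = [3; 2, 87, 2].
Convergents (p_i = a_i*p_{i-1} + p_{i-2}, q_i = a_i*q_{i-1} + q_{i-2} with p_{-2}=0, p_{-1}=1, q_{-2}=1, q_{-1}=0), until the denominator exceeds 46:
  i=0: a_0=3, p_0 = 3*1 + 0 = 3, q_0 = 3*0 + 1 = 1.
  i=1: a_1=2, p_1 = 2*3 + 1 = 7, q_1 = 2*1 + 0 = 2.
  i=2: a_2=87, p_2 = 87*7 + 3 = 612, q_2 = 87*2 + 1 = 175.
q_2 = 175 > 46, so the last convergent with denominator <= 46 is p_1/q_1 = 7/2.
The closest fraction with denominator <= 46 is either p_1/q_1 or the intermediate fraction (k*p_1 + p_0)/(k*q_1 + q_0) with the largest k >= 1 whose denominator stays <= 46; these approach x as k grows, and every other convergent or intermediate fraction in range is farther away.
Largest k: floor((46 - q_0)/q_1) = floor((46 - 1)/2) = 22.
That gives (22*7 + 3)/(22*2 + 1) = 157/45.
Compare the errors: |x - 7/2| = |1231*2 - 7*352|/(352*2) = 2/704, and |x - 157/45| = |1231*45 - 157*352|/(352*45) = 131/15840.
Cross-multiplying, 2*15840 = 31680 < 92224 = 131*704, so 2/704 is smaller: the convergent 7/2 is closer to x than 157/45.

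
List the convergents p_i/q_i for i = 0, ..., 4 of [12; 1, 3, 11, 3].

Using the convergent recurrence p_i = a_i*p_{i-1} + p_{i-2}, q_i = a_i*q_{i-1} + q_{i-2} with p_{-2}=0, p_{-1}=1, q_{-2}=1, q_{-1}=0:
  i=0: a_0=12, p_0 = 12*1 + 0 = 12, q_0 = 12*0 + 1 = 1.
  i=1: a_1=1, p_1 = 1*12 + 1 = 13, q_1 = 1*1 + 0 = 1.
  i=2: a_2=3, p_2 = 3*13 + 12 = 51, q_2 = 3*1 + 1 = 4.
  i=3: a_3=11, p_3 = 11*51 + 13 = 574, q_3 = 11*4 + 1 = 45.
  i=4: a_4=3, p_4 = 3*574 + 51 = 1773, q_4 = 3*45 + 4 = 139.

12/1, 13/1, 51/4, 574/45, 1773/139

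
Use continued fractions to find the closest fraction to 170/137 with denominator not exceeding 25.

Expand x = 170/137 as a continued fraction with the Euclidean algorithm:
  170 = 1*137 + 33, so a_0 = 1.
  137 = 4*33 + 5, so a_1 = 4.
  33 = 6*5 + 3, so a_2 = 6.
  5 = 1*3 + 2, so a_3 = 1.
  3 = 1*2 + 1, so a_4 = 1.
  2 = 2*1 + 0, so a_5 = 2.
so x = [1; 4, 6, 1, 1, 2].
Convergents (p_i = a_i*p_{i-1} + p_{i-2}, q_i = a_i*q_{i-1} + q_{i-2} with p_{-2}=0, p_{-1}=1, q_{-2}=1, q_{-1}=0), until the denominator exceeds 25:
  i=0: a_0=1, p_0 = 1*1 + 0 = 1, q_0 = 1*0 + 1 = 1.
  i=1: a_1=4, p_1 = 4*1 + 1 = 5, q_1 = 4*1 + 0 = 4.
  i=2: a_2=6, p_2 = 6*5 + 1 = 31, q_2 = 6*4 + 1 = 25.
  i=3: a_3=1, p_3 = 1*31 + 5 = 36, q_3 = 1*25 + 4 = 29.
q_3 = 29 > 25, so the last convergent with denominator <= 25 is p_2/q_2 = 31/25.
The closest fraction with denominator <= 25 is either p_2/q_2 or the intermediate fraction (k*p_2 + p_1)/(k*q_2 + q_1) with the largest k >= 1 whose denominator stays <= 25; these approach x as k grows, and every other convergent or intermediate fraction in range is farther away.
Largest k: floor((25 - q_1)/q_2) = floor((25 - 4)/25) = 0.
Since k = 0, no intermediate fraction beyond p_2/q_2 has denominator <= 25, so the convergent 31/25 is the closest (its error is |170*25 - 31*137|/(137*25) = 3/3425).

31/25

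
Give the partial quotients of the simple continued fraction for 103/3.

Run the Euclidean algorithm on 103 and 3; the successive quotients are the partial quotients a_0, a_1, ... (each step inverts the fractional part left over by the previous one):
  103 = 34*3 + 1, so a_0 = 34.
  3 = 3*1 + 0, so a_1 = 3.
The remainder reaches 0 after 2 divisions, so the expansion has 2 partial quotients, read off in order.

[34; 3]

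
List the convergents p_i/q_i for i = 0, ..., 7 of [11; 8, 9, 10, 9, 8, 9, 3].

11/1, 89/8, 812/73, 8209/738, 74693/6715, 605753/54458, 5526470/496837, 17185163/1544969

Using the convergent recurrence p_i = a_i*p_{i-1} + p_{i-2}, q_i = a_i*q_{i-1} + q_{i-2} with p_{-2}=0, p_{-1}=1, q_{-2}=1, q_{-1}=0:
  i=0: a_0=11, p_0 = 11*1 + 0 = 11, q_0 = 11*0 + 1 = 1.
  i=1: a_1=8, p_1 = 8*11 + 1 = 89, q_1 = 8*1 + 0 = 8.
  i=2: a_2=9, p_2 = 9*89 + 11 = 812, q_2 = 9*8 + 1 = 73.
  i=3: a_3=10, p_3 = 10*812 + 89 = 8209, q_3 = 10*73 + 8 = 738.
  i=4: a_4=9, p_4 = 9*8209 + 812 = 74693, q_4 = 9*738 + 73 = 6715.
  i=5: a_5=8, p_5 = 8*74693 + 8209 = 605753, q_5 = 8*6715 + 738 = 54458.
  i=6: a_6=9, p_6 = 9*605753 + 74693 = 5526470, q_6 = 9*54458 + 6715 = 496837.
  i=7: a_7=3, p_7 = 3*5526470 + 605753 = 17185163, q_7 = 3*496837 + 54458 = 1544969.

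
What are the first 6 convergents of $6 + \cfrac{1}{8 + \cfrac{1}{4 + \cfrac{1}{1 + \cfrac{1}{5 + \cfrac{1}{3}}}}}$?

6/1, 49/8, 202/33, 251/41, 1457/238, 4622/755

Using the convergent recurrence p_i = a_i*p_{i-1} + p_{i-2}, q_i = a_i*q_{i-1} + q_{i-2} with p_{-2}=0, p_{-1}=1, q_{-2}=1, q_{-1}=0:
  i=0: a_0=6, p_0 = 6*1 + 0 = 6, q_0 = 6*0 + 1 = 1.
  i=1: a_1=8, p_1 = 8*6 + 1 = 49, q_1 = 8*1 + 0 = 8.
  i=2: a_2=4, p_2 = 4*49 + 6 = 202, q_2 = 4*8 + 1 = 33.
  i=3: a_3=1, p_3 = 1*202 + 49 = 251, q_3 = 1*33 + 8 = 41.
  i=4: a_4=5, p_4 = 5*251 + 202 = 1457, q_4 = 5*41 + 33 = 238.
  i=5: a_5=3, p_5 = 3*1457 + 251 = 4622, q_5 = 3*238 + 41 = 755.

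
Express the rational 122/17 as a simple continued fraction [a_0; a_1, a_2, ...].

Run the Euclidean algorithm on 122 and 17; the successive quotients are the partial quotients a_0, a_1, ... (each step inverts the fractional part left over by the previous one):
  122 = 7*17 + 3, so a_0 = 7.
  17 = 5*3 + 2, so a_1 = 5.
  3 = 1*2 + 1, so a_2 = 1.
  2 = 2*1 + 0, so a_3 = 2.
The remainder reaches 0 after 4 divisions, so the expansion has 4 partial quotients, read off in order.

[7; 5, 1, 2]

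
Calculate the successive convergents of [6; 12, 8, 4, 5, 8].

Using the convergent recurrence p_i = a_i*p_{i-1} + p_{i-2}, q_i = a_i*q_{i-1} + q_{i-2} with p_{-2}=0, p_{-1}=1, q_{-2}=1, q_{-1}=0:
  i=0: a_0=6, p_0 = 6*1 + 0 = 6, q_0 = 6*0 + 1 = 1.
  i=1: a_1=12, p_1 = 12*6 + 1 = 73, q_1 = 12*1 + 0 = 12.
  i=2: a_2=8, p_2 = 8*73 + 6 = 590, q_2 = 8*12 + 1 = 97.
  i=3: a_3=4, p_3 = 4*590 + 73 = 2433, q_3 = 4*97 + 12 = 400.
  i=4: a_4=5, p_4 = 5*2433 + 590 = 12755, q_4 = 5*400 + 97 = 2097.
  i=5: a_5=8, p_5 = 8*12755 + 2433 = 104473, q_5 = 8*2097 + 400 = 17176.

6/1, 73/12, 590/97, 2433/400, 12755/2097, 104473/17176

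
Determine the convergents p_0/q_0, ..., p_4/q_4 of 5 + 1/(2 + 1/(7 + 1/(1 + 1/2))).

Using the convergent recurrence p_i = a_i*p_{i-1} + p_{i-2}, q_i = a_i*q_{i-1} + q_{i-2} with p_{-2}=0, p_{-1}=1, q_{-2}=1, q_{-1}=0:
  i=0: a_0=5, p_0 = 5*1 + 0 = 5, q_0 = 5*0 + 1 = 1.
  i=1: a_1=2, p_1 = 2*5 + 1 = 11, q_1 = 2*1 + 0 = 2.
  i=2: a_2=7, p_2 = 7*11 + 5 = 82, q_2 = 7*2 + 1 = 15.
  i=3: a_3=1, p_3 = 1*82 + 11 = 93, q_3 = 1*15 + 2 = 17.
  i=4: a_4=2, p_4 = 2*93 + 82 = 268, q_4 = 2*17 + 15 = 49.

5/1, 11/2, 82/15, 93/17, 268/49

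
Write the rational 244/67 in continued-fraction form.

Run the Euclidean algorithm on 244 and 67; the successive quotients are the partial quotients a_0, a_1, ... (each step inverts the fractional part left over by the previous one):
  244 = 3*67 + 43, so a_0 = 3.
  67 = 1*43 + 24, so a_1 = 1.
  43 = 1*24 + 19, so a_2 = 1.
  24 = 1*19 + 5, so a_3 = 1.
  19 = 3*5 + 4, so a_4 = 3.
  5 = 1*4 + 1, so a_5 = 1.
  4 = 4*1 + 0, so a_6 = 4.
The remainder reaches 0 after 7 divisions, so the expansion has 7 partial quotients, read off in order.

[3; 1, 1, 1, 3, 1, 4]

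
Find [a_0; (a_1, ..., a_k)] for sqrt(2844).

Write x_i = (sqrt(2844) + m_i)/d_i with (m_0, d_0) = (0, 1). a_0 = floor(sqrt(2844)) = 53, since 53^2 = 2809 <= 2844 < 2916 = 54^2.
Iterate m_{i+1} = d_i*a_i - m_i, d_{i+1} = (2844 - m_{i+1}^2)/d_i, a_{i+1} = floor((a_0 + m_{i+1})/d_{i+1}):
  m_1 = 1*53 - 0 = 53, d_1 = (2844 - 53^2)/1 = 35/1 = 35, a_1 = floor((53 + 53)/35) = 3.
  m_2 = 35*3 - 53 = 52, d_2 = (2844 - 52^2)/35 = 140/35 = 4, a_2 = floor((53 + 52)/4) = 26.
  m_3 = 4*26 - 52 = 52, d_3 = (2844 - 52^2)/4 = 140/4 = 35, a_3 = floor((53 + 52)/35) = 3.
  m_4 = 35*3 - 52 = 53, d_4 = (2844 - 53^2)/35 = 35/35 = 1, a_4 = floor((53 + 53)/1) = 106.
  m_5 = 1*106 - 53 = 53, d_5 = (2844 - 53^2)/1 = 35/1 = 35: (m_5, d_5) = (m_1, d_1) = (53, 35), so from here the quotients repeat a_1, ..., a_4; the period length is 4.
Hence the expansion of sqrt(2844) is a_0 = 53 followed by the repeating block 3, 26, 3, 106 (period 4).

[53; (3, 26, 3, 106)]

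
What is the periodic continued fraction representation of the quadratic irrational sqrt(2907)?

[53; (1, 10, 1, 106)]

Write x_i = (sqrt(2907) + m_i)/d_i with (m_0, d_0) = (0, 1). a_0 = floor(sqrt(2907)) = 53, since 53^2 = 2809 <= 2907 < 2916 = 54^2.
Iterate m_{i+1} = d_i*a_i - m_i, d_{i+1} = (2907 - m_{i+1}^2)/d_i, a_{i+1} = floor((a_0 + m_{i+1})/d_{i+1}):
  m_1 = 1*53 - 0 = 53, d_1 = (2907 - 53^2)/1 = 98/1 = 98, a_1 = floor((53 + 53)/98) = 1.
  m_2 = 98*1 - 53 = 45, d_2 = (2907 - 45^2)/98 = 882/98 = 9, a_2 = floor((53 + 45)/9) = 10.
  m_3 = 9*10 - 45 = 45, d_3 = (2907 - 45^2)/9 = 882/9 = 98, a_3 = floor((53 + 45)/98) = 1.
  m_4 = 98*1 - 45 = 53, d_4 = (2907 - 53^2)/98 = 98/98 = 1, a_4 = floor((53 + 53)/1) = 106.
  m_5 = 1*106 - 53 = 53, d_5 = (2907 - 53^2)/1 = 98/1 = 98: (m_5, d_5) = (m_1, d_1) = (53, 98), so from here the quotients repeat a_1, ..., a_4; the period length is 4.
Hence the expansion of sqrt(2907) is a_0 = 53 followed by the repeating block 1, 10, 1, 106 (period 4).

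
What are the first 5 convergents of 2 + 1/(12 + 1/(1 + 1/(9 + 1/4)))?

Using the convergent recurrence p_i = a_i*p_{i-1} + p_{i-2}, q_i = a_i*q_{i-1} + q_{i-2} with p_{-2}=0, p_{-1}=1, q_{-2}=1, q_{-1}=0:
  i=0: a_0=2, p_0 = 2*1 + 0 = 2, q_0 = 2*0 + 1 = 1.
  i=1: a_1=12, p_1 = 12*2 + 1 = 25, q_1 = 12*1 + 0 = 12.
  i=2: a_2=1, p_2 = 1*25 + 2 = 27, q_2 = 1*12 + 1 = 13.
  i=3: a_3=9, p_3 = 9*27 + 25 = 268, q_3 = 9*13 + 12 = 129.
  i=4: a_4=4, p_4 = 4*268 + 27 = 1099, q_4 = 4*129 + 13 = 529.

2/1, 25/12, 27/13, 268/129, 1099/529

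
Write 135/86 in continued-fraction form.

[1; 1, 1, 3, 12]

Run the Euclidean algorithm on 135 and 86; the successive quotients are the partial quotients a_0, a_1, ... (each step inverts the fractional part left over by the previous one):
  135 = 1*86 + 49, so a_0 = 1.
  86 = 1*49 + 37, so a_1 = 1.
  49 = 1*37 + 12, so a_2 = 1.
  37 = 3*12 + 1, so a_3 = 3.
  12 = 12*1 + 0, so a_4 = 12.
The remainder reaches 0 after 5 divisions, so the expansion has 5 partial quotients, read off in order.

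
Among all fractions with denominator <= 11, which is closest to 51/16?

35/11

Expand x = 51/16 as a continued fraction with the Euclidean algorithm:
  51 = 3*16 + 3, so a_0 = 3.
  16 = 5*3 + 1, so a_1 = 5.
  3 = 3*1 + 0, so a_2 = 3.
so x = [3; 5, 3].
Convergents (p_i = a_i*p_{i-1} + p_{i-2}, q_i = a_i*q_{i-1} + q_{i-2} with p_{-2}=0, p_{-1}=1, q_{-2}=1, q_{-1}=0), until the denominator exceeds 11:
  i=0: a_0=3, p_0 = 3*1 + 0 = 3, q_0 = 3*0 + 1 = 1.
  i=1: a_1=5, p_1 = 5*3 + 1 = 16, q_1 = 5*1 + 0 = 5.
  i=2: a_2=3, p_2 = 3*16 + 3 = 51, q_2 = 3*5 + 1 = 16.
q_2 = 16 > 11, so the last convergent with denominator <= 11 is p_1/q_1 = 16/5.
The closest fraction with denominator <= 11 is either p_1/q_1 or the intermediate fraction (k*p_1 + p_0)/(k*q_1 + q_0) with the largest k >= 1 whose denominator stays <= 11; these approach x as k grows, and every other convergent or intermediate fraction in range is farther away.
Largest k: floor((11 - q_0)/q_1) = floor((11 - 1)/5) = 2.
That gives (2*16 + 3)/(2*5 + 1) = 35/11.
Compare the errors: |x - 16/5| = |51*5 - 16*16|/(16*5) = 1/80, and |x - 35/11| = |51*11 - 35*16|/(16*11) = 1/176.
Cross-multiplying, 1*80 = 80 < 176 = 1*176, so 1/176 is smaller: the intermediate fraction 35/11 is closer to x than 16/5.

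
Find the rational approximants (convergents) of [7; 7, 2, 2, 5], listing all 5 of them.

7/1, 50/7, 107/15, 264/37, 1427/200

Using the convergent recurrence p_i = a_i*p_{i-1} + p_{i-2}, q_i = a_i*q_{i-1} + q_{i-2} with p_{-2}=0, p_{-1}=1, q_{-2}=1, q_{-1}=0:
  i=0: a_0=7, p_0 = 7*1 + 0 = 7, q_0 = 7*0 + 1 = 1.
  i=1: a_1=7, p_1 = 7*7 + 1 = 50, q_1 = 7*1 + 0 = 7.
  i=2: a_2=2, p_2 = 2*50 + 7 = 107, q_2 = 2*7 + 1 = 15.
  i=3: a_3=2, p_3 = 2*107 + 50 = 264, q_3 = 2*15 + 7 = 37.
  i=4: a_4=5, p_4 = 5*264 + 107 = 1427, q_4 = 5*37 + 15 = 200.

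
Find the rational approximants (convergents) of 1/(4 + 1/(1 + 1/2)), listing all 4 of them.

0/1, 1/4, 1/5, 3/14

Using the convergent recurrence p_i = a_i*p_{i-1} + p_{i-2}, q_i = a_i*q_{i-1} + q_{i-2} with p_{-2}=0, p_{-1}=1, q_{-2}=1, q_{-1}=0:
  i=0: a_0=0, p_0 = 0*1 + 0 = 0, q_0 = 0*0 + 1 = 1.
  i=1: a_1=4, p_1 = 4*0 + 1 = 1, q_1 = 4*1 + 0 = 4.
  i=2: a_2=1, p_2 = 1*1 + 0 = 1, q_2 = 1*4 + 1 = 5.
  i=3: a_3=2, p_3 = 2*1 + 1 = 3, q_3 = 2*5 + 4 = 14.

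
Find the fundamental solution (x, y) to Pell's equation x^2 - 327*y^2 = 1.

First expand sqrt(327) as a continued fraction. With x_i = (sqrt(327) + m_i)/d_i and (m_0, d_0) = (0, 1): a_0 = floor(sqrt(327)) = 18, since 18^2 = 324 <= 327 < 361 = 19^2.
Iterate m_{i+1} = d_i*a_i - m_i, d_{i+1} = (327 - m_{i+1}^2)/d_i, a_{i+1} = floor((a_0 + m_{i+1})/d_{i+1}):
  m_1 = 1*18 - 0 = 18, d_1 = (327 - 18^2)/1 = 3/1 = 3, a_1 = floor((18 + 18)/3) = 12.
  m_2 = 3*12 - 18 = 18, d_2 = (327 - 18^2)/3 = 3/3 = 1, a_2 = floor((18 + 18)/1) = 36.
  m_3 = 1*36 - 18 = 18, d_3 = (327 - 18^2)/1 = 3/1 = 3: (m_3, d_3) = (m_1, d_1) = (18, 3), so from here the quotients repeat a_1, a_2; the period length is 2.
So sqrt(327) = [18; (12, 36)] with period length k = 2.
k is even, so the fundamental solution of x^2 - 327y^2 = 1 is (p_{k-1}, q_{k-1}) = (p_1, q_1); compute convergents through index 1.
Convergents (p_i = a_i*p_{i-1} + p_{i-2}, q_i = a_i*q_{i-1} + q_{i-2} with p_{-2}=0, p_{-1}=1, q_{-2}=1, q_{-1}=0):
  i=0: a_0=18, p_0 = 18*1 + 0 = 18, q_0 = 18*0 + 1 = 1.
  i=1: a_1=12, p_1 = 12*18 + 1 = 217, q_1 = 12*1 + 0 = 12.
Check: 217^2 - 327*12^2 = 47089 - 47088 = 1, so (x, y) = (217, 12) solves the equation, and by the theorem it is the least positive solution.

(x, y) = (217, 12)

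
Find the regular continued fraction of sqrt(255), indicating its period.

[15; (1, 30)]

Write x_i = (sqrt(255) + m_i)/d_i with (m_0, d_0) = (0, 1). a_0 = floor(sqrt(255)) = 15, since 15^2 = 225 <= 255 < 256 = 16^2.
Iterate m_{i+1} = d_i*a_i - m_i, d_{i+1} = (255 - m_{i+1}^2)/d_i, a_{i+1} = floor((a_0 + m_{i+1})/d_{i+1}):
  m_1 = 1*15 - 0 = 15, d_1 = (255 - 15^2)/1 = 30/1 = 30, a_1 = floor((15 + 15)/30) = 1.
  m_2 = 30*1 - 15 = 15, d_2 = (255 - 15^2)/30 = 30/30 = 1, a_2 = floor((15 + 15)/1) = 30.
  m_3 = 1*30 - 15 = 15, d_3 = (255 - 15^2)/1 = 30/1 = 30: (m_3, d_3) = (m_1, d_1) = (15, 30), so from here the quotients repeat a_1, a_2; the period length is 2.
Hence the expansion of sqrt(255) is a_0 = 15 followed by the repeating block 1, 30 (period 2).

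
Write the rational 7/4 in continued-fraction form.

Run the Euclidean algorithm on 7 and 4; the successive quotients are the partial quotients a_0, a_1, ... (each step inverts the fractional part left over by the previous one):
  7 = 1*4 + 3, so a_0 = 1.
  4 = 1*3 + 1, so a_1 = 1.
  3 = 3*1 + 0, so a_2 = 3.
The remainder reaches 0 after 3 divisions, so the expansion has 3 partial quotients, read off in order.

[1; 1, 3]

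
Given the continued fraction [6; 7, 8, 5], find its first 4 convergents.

6/1, 43/7, 350/57, 1793/292

Using the convergent recurrence p_i = a_i*p_{i-1} + p_{i-2}, q_i = a_i*q_{i-1} + q_{i-2} with p_{-2}=0, p_{-1}=1, q_{-2}=1, q_{-1}=0:
  i=0: a_0=6, p_0 = 6*1 + 0 = 6, q_0 = 6*0 + 1 = 1.
  i=1: a_1=7, p_1 = 7*6 + 1 = 43, q_1 = 7*1 + 0 = 7.
  i=2: a_2=8, p_2 = 8*43 + 6 = 350, q_2 = 8*7 + 1 = 57.
  i=3: a_3=5, p_3 = 5*350 + 43 = 1793, q_3 = 5*57 + 7 = 292.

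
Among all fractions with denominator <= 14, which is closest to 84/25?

Expand x = 84/25 as a continued fraction with the Euclidean algorithm:
  84 = 3*25 + 9, so a_0 = 3.
  25 = 2*9 + 7, so a_1 = 2.
  9 = 1*7 + 2, so a_2 = 1.
  7 = 3*2 + 1, so a_3 = 3.
  2 = 2*1 + 0, so a_4 = 2.
so x = [3; 2, 1, 3, 2].
Convergents (p_i = a_i*p_{i-1} + p_{i-2}, q_i = a_i*q_{i-1} + q_{i-2} with p_{-2}=0, p_{-1}=1, q_{-2}=1, q_{-1}=0), until the denominator exceeds 14:
  i=0: a_0=3, p_0 = 3*1 + 0 = 3, q_0 = 3*0 + 1 = 1.
  i=1: a_1=2, p_1 = 2*3 + 1 = 7, q_1 = 2*1 + 0 = 2.
  i=2: a_2=1, p_2 = 1*7 + 3 = 10, q_2 = 1*2 + 1 = 3.
  i=3: a_3=3, p_3 = 3*10 + 7 = 37, q_3 = 3*3 + 2 = 11.
  i=4: a_4=2, p_4 = 2*37 + 10 = 84, q_4 = 2*11 + 3 = 25.
q_4 = 25 > 14, so the last convergent with denominator <= 14 is p_3/q_3 = 37/11.
The closest fraction with denominator <= 14 is either p_3/q_3 or the intermediate fraction (k*p_3 + p_2)/(k*q_3 + q_2) with the largest k >= 1 whose denominator stays <= 14; these approach x as k grows, and every other convergent or intermediate fraction in range is farther away.
Largest k: floor((14 - q_2)/q_3) = floor((14 - 3)/11) = 1.
That gives (1*37 + 10)/(1*11 + 3) = 47/14.
Compare the errors: |x - 37/11| = |84*11 - 37*25|/(25*11) = 1/275, and |x - 47/14| = |84*14 - 47*25|/(25*14) = 1/350.
Cross-multiplying, 1*275 = 275 < 350 = 1*350, so 1/350 is smaller: the intermediate fraction 47/14 is closer to x than 37/11.

47/14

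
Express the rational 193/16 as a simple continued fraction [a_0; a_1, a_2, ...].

Run the Euclidean algorithm on 193 and 16; the successive quotients are the partial quotients a_0, a_1, ... (each step inverts the fractional part left over by the previous one):
  193 = 12*16 + 1, so a_0 = 12.
  16 = 16*1 + 0, so a_1 = 16.
The remainder reaches 0 after 2 divisions, so the expansion has 2 partial quotients, read off in order.

[12; 16]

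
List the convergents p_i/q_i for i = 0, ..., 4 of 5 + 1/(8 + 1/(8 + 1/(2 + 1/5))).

5/1, 41/8, 333/65, 707/138, 3868/755

Using the convergent recurrence p_i = a_i*p_{i-1} + p_{i-2}, q_i = a_i*q_{i-1} + q_{i-2} with p_{-2}=0, p_{-1}=1, q_{-2}=1, q_{-1}=0:
  i=0: a_0=5, p_0 = 5*1 + 0 = 5, q_0 = 5*0 + 1 = 1.
  i=1: a_1=8, p_1 = 8*5 + 1 = 41, q_1 = 8*1 + 0 = 8.
  i=2: a_2=8, p_2 = 8*41 + 5 = 333, q_2 = 8*8 + 1 = 65.
  i=3: a_3=2, p_3 = 2*333 + 41 = 707, q_3 = 2*65 + 8 = 138.
  i=4: a_4=5, p_4 = 5*707 + 333 = 3868, q_4 = 5*138 + 65 = 755.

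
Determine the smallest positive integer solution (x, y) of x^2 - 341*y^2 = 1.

(x, y) = (10626551, 575460)

First expand sqrt(341) as a continued fraction. With x_i = (sqrt(341) + m_i)/d_i and (m_0, d_0) = (0, 1): a_0 = floor(sqrt(341)) = 18, since 18^2 = 324 <= 341 < 361 = 19^2.
Iterate m_{i+1} = d_i*a_i - m_i, d_{i+1} = (341 - m_{i+1}^2)/d_i, a_{i+1} = floor((a_0 + m_{i+1})/d_{i+1}):
  m_1 = 1*18 - 0 = 18, d_1 = (341 - 18^2)/1 = 17/1 = 17, a_1 = floor((18 + 18)/17) = 2.
  m_2 = 17*2 - 18 = 16, d_2 = (341 - 16^2)/17 = 85/17 = 5, a_2 = floor((18 + 16)/5) = 6.
  m_3 = 5*6 - 16 = 14, d_3 = (341 - 14^2)/5 = 145/5 = 29, a_3 = floor((18 + 14)/29) = 1.
  m_4 = 29*1 - 14 = 15, d_4 = (341 - 15^2)/29 = 116/29 = 4, a_4 = floor((18 + 15)/4) = 8.
  m_5 = 4*8 - 15 = 17, d_5 = (341 - 17^2)/4 = 52/4 = 13, a_5 = floor((18 + 17)/13) = 2.
  m_6 = 13*2 - 17 = 9, d_6 = (341 - 9^2)/13 = 260/13 = 20, a_6 = floor((18 + 9)/20) = 1.
  m_7 = 20*1 - 9 = 11, d_7 = (341 - 11^2)/20 = 220/20 = 11, a_7 = floor((18 + 11)/11) = 2.
  m_8 = 11*2 - 11 = 11, d_8 = (341 - 11^2)/11 = 220/11 = 20, a_8 = floor((18 + 11)/20) = 1.
  m_9 = 20*1 - 11 = 9, d_9 = (341 - 9^2)/20 = 260/20 = 13, a_9 = floor((18 + 9)/13) = 2.
  m_10 = 13*2 - 9 = 17, d_10 = (341 - 17^2)/13 = 52/13 = 4, a_10 = floor((18 + 17)/4) = 8.
  m_11 = 4*8 - 17 = 15, d_11 = (341 - 15^2)/4 = 116/4 = 29, a_11 = floor((18 + 15)/29) = 1.
  m_12 = 29*1 - 15 = 14, d_12 = (341 - 14^2)/29 = 145/29 = 5, a_12 = floor((18 + 14)/5) = 6.
  m_13 = 5*6 - 14 = 16, d_13 = (341 - 16^2)/5 = 85/5 = 17, a_13 = floor((18 + 16)/17) = 2.
  m_14 = 17*2 - 16 = 18, d_14 = (341 - 18^2)/17 = 17/17 = 1, a_14 = floor((18 + 18)/1) = 36.
  m_15 = 1*36 - 18 = 18, d_15 = (341 - 18^2)/1 = 17/1 = 17: (m_15, d_15) = (m_1, d_1) = (18, 17), so from here the quotients repeat a_1, ..., a_14; the period length is 14.
So sqrt(341) = [18; (2, 6, 1, 8, 2, 1, 2, 1, 2, 8, 1, 6, 2, 36)] with period length k = 14.
k is even, so the fundamental solution of x^2 - 341y^2 = 1 is (p_{k-1}, q_{k-1}) = (p_13, q_13); compute convergents through index 13.
Convergents (p_i = a_i*p_{i-1} + p_{i-2}, q_i = a_i*q_{i-1} + q_{i-2} with p_{-2}=0, p_{-1}=1, q_{-2}=1, q_{-1}=0):
  i=0: a_0=18, p_0 = 18*1 + 0 = 18, q_0 = 18*0 + 1 = 1.
  i=1: a_1=2, p_1 = 2*18 + 1 = 37, q_1 = 2*1 + 0 = 2.
  i=2: a_2=6, p_2 = 6*37 + 18 = 240, q_2 = 6*2 + 1 = 13.
  i=3: a_3=1, p_3 = 1*240 + 37 = 277, q_3 = 1*13 + 2 = 15.
  i=4: a_4=8, p_4 = 8*277 + 240 = 2456, q_4 = 8*15 + 13 = 133.
  i=5: a_5=2, p_5 = 2*2456 + 277 = 5189, q_5 = 2*133 + 15 = 281.
  i=6: a_6=1, p_6 = 1*5189 + 2456 = 7645, q_6 = 1*281 + 133 = 414.
  i=7: a_7=2, p_7 = 2*7645 + 5189 = 20479, q_7 = 2*414 + 281 = 1109.
  i=8: a_8=1, p_8 = 1*20479 + 7645 = 28124, q_8 = 1*1109 + 414 = 1523.
  i=9: a_9=2, p_9 = 2*28124 + 20479 = 76727, q_9 = 2*1523 + 1109 = 4155.
  i=10: a_10=8, p_10 = 8*76727 + 28124 = 641940, q_10 = 8*4155 + 1523 = 34763.
  i=11: a_11=1, p_11 = 1*641940 + 76727 = 718667, q_11 = 1*34763 + 4155 = 38918.
  i=12: a_12=6, p_12 = 6*718667 + 641940 = 4953942, q_12 = 6*38918 + 34763 = 268271.
  i=13: a_13=2, p_13 = 2*4953942 + 718667 = 10626551, q_13 = 2*268271 + 38918 = 575460.
Check: 10626551^2 - 341*575460^2 = 112923586155601 - 112923586155600 = 1, so (x, y) = (10626551, 575460) solves the equation, and by the theorem it is the least positive solution.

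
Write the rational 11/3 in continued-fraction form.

[3; 1, 2]

Run the Euclidean algorithm on 11 and 3; the successive quotients are the partial quotients a_0, a_1, ... (each step inverts the fractional part left over by the previous one):
  11 = 3*3 + 2, so a_0 = 3.
  3 = 1*2 + 1, so a_1 = 1.
  2 = 2*1 + 0, so a_2 = 2.
The remainder reaches 0 after 3 divisions, so the expansion has 3 partial quotients, read off in order.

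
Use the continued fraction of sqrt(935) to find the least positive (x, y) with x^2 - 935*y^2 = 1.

First expand sqrt(935) as a continued fraction. With x_i = (sqrt(935) + m_i)/d_i and (m_0, d_0) = (0, 1): a_0 = floor(sqrt(935)) = 30, since 30^2 = 900 <= 935 < 961 = 31^2.
Iterate m_{i+1} = d_i*a_i - m_i, d_{i+1} = (935 - m_{i+1}^2)/d_i, a_{i+1} = floor((a_0 + m_{i+1})/d_{i+1}):
  m_1 = 1*30 - 0 = 30, d_1 = (935 - 30^2)/1 = 35/1 = 35, a_1 = floor((30 + 30)/35) = 1.
  m_2 = 35*1 - 30 = 5, d_2 = (935 - 5^2)/35 = 910/35 = 26, a_2 = floor((30 + 5)/26) = 1.
  m_3 = 26*1 - 5 = 21, d_3 = (935 - 21^2)/26 = 494/26 = 19, a_3 = floor((30 + 21)/19) = 2.
  m_4 = 19*2 - 21 = 17, d_4 = (935 - 17^2)/19 = 646/19 = 34, a_4 = floor((30 + 17)/34) = 1.
  m_5 = 34*1 - 17 = 17, d_5 = (935 - 17^2)/34 = 646/34 = 19, a_5 = floor((30 + 17)/19) = 2.
  m_6 = 19*2 - 17 = 21, d_6 = (935 - 21^2)/19 = 494/19 = 26, a_6 = floor((30 + 21)/26) = 1.
  m_7 = 26*1 - 21 = 5, d_7 = (935 - 5^2)/26 = 910/26 = 35, a_7 = floor((30 + 5)/35) = 1.
  m_8 = 35*1 - 5 = 30, d_8 = (935 - 30^2)/35 = 35/35 = 1, a_8 = floor((30 + 30)/1) = 60.
  m_9 = 1*60 - 30 = 30, d_9 = (935 - 30^2)/1 = 35/1 = 35: (m_9, d_9) = (m_1, d_1) = (30, 35), so from here the quotients repeat a_1, ..., a_8; the period length is 8.
So sqrt(935) = [30; (1, 1, 2, 1, 2, 1, 1, 60)] with period length k = 8.
k is even, so the fundamental solution of x^2 - 935y^2 = 1 is (p_{k-1}, q_{k-1}) = (p_7, q_7); compute convergents through index 7.
Convergents (p_i = a_i*p_{i-1} + p_{i-2}, q_i = a_i*q_{i-1} + q_{i-2} with p_{-2}=0, p_{-1}=1, q_{-2}=1, q_{-1}=0):
  i=0: a_0=30, p_0 = 30*1 + 0 = 30, q_0 = 30*0 + 1 = 1.
  i=1: a_1=1, p_1 = 1*30 + 1 = 31, q_1 = 1*1 + 0 = 1.
  i=2: a_2=1, p_2 = 1*31 + 30 = 61, q_2 = 1*1 + 1 = 2.
  i=3: a_3=2, p_3 = 2*61 + 31 = 153, q_3 = 2*2 + 1 = 5.
  i=4: a_4=1, p_4 = 1*153 + 61 = 214, q_4 = 1*5 + 2 = 7.
  i=5: a_5=2, p_5 = 2*214 + 153 = 581, q_5 = 2*7 + 5 = 19.
  i=6: a_6=1, p_6 = 1*581 + 214 = 795, q_6 = 1*19 + 7 = 26.
  i=7: a_7=1, p_7 = 1*795 + 581 = 1376, q_7 = 1*26 + 19 = 45.
Check: 1376^2 - 935*45^2 = 1893376 - 1893375 = 1, so (x, y) = (1376, 45) solves the equation, and by the theorem it is the least positive solution.

(x, y) = (1376, 45)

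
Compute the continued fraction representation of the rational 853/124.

Run the Euclidean algorithm on 853 and 124; the successive quotients are the partial quotients a_0, a_1, ... (each step inverts the fractional part left over by the previous one):
  853 = 6*124 + 109, so a_0 = 6.
  124 = 1*109 + 15, so a_1 = 1.
  109 = 7*15 + 4, so a_2 = 7.
  15 = 3*4 + 3, so a_3 = 3.
  4 = 1*3 + 1, so a_4 = 1.
  3 = 3*1 + 0, so a_5 = 3.
The remainder reaches 0 after 6 divisions, so the expansion has 6 partial quotients, read off in order.

[6; 1, 7, 3, 1, 3]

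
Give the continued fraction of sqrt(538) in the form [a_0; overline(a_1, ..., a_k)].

[23; overline(5, 7, 1, 1, 7, 5, 46)]

Write x_i = (sqrt(538) + m_i)/d_i with (m_0, d_0) = (0, 1). a_0 = floor(sqrt(538)) = 23, since 23^2 = 529 <= 538 < 576 = 24^2.
Iterate m_{i+1} = d_i*a_i - m_i, d_{i+1} = (538 - m_{i+1}^2)/d_i, a_{i+1} = floor((a_0 + m_{i+1})/d_{i+1}):
  m_1 = 1*23 - 0 = 23, d_1 = (538 - 23^2)/1 = 9/1 = 9, a_1 = floor((23 + 23)/9) = 5.
  m_2 = 9*5 - 23 = 22, d_2 = (538 - 22^2)/9 = 54/9 = 6, a_2 = floor((23 + 22)/6) = 7.
  m_3 = 6*7 - 22 = 20, d_3 = (538 - 20^2)/6 = 138/6 = 23, a_3 = floor((23 + 20)/23) = 1.
  m_4 = 23*1 - 20 = 3, d_4 = (538 - 3^2)/23 = 529/23 = 23, a_4 = floor((23 + 3)/23) = 1.
  m_5 = 23*1 - 3 = 20, d_5 = (538 - 20^2)/23 = 138/23 = 6, a_5 = floor((23 + 20)/6) = 7.
  m_6 = 6*7 - 20 = 22, d_6 = (538 - 22^2)/6 = 54/6 = 9, a_6 = floor((23 + 22)/9) = 5.
  m_7 = 9*5 - 22 = 23, d_7 = (538 - 23^2)/9 = 9/9 = 1, a_7 = floor((23 + 23)/1) = 46.
  m_8 = 1*46 - 23 = 23, d_8 = (538 - 23^2)/1 = 9/1 = 9: (m_8, d_8) = (m_1, d_1) = (23, 9), so from here the quotients repeat a_1, ..., a_7; the period length is 7.
Hence the expansion of sqrt(538) is a_0 = 23 followed by the repeating block 5, 7, 1, 1, 7, 5, 46 (period 7).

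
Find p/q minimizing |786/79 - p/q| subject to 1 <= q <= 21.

Expand x = 786/79 as a continued fraction with the Euclidean algorithm:
  786 = 9*79 + 75, so a_0 = 9.
  79 = 1*75 + 4, so a_1 = 1.
  75 = 18*4 + 3, so a_2 = 18.
  4 = 1*3 + 1, so a_3 = 1.
  3 = 3*1 + 0, so a_4 = 3.
so x = [9; 1, 18, 1, 3].
Convergents (p_i = a_i*p_{i-1} + p_{i-2}, q_i = a_i*q_{i-1} + q_{i-2} with p_{-2}=0, p_{-1}=1, q_{-2}=1, q_{-1}=0), until the denominator exceeds 21:
  i=0: a_0=9, p_0 = 9*1 + 0 = 9, q_0 = 9*0 + 1 = 1.
  i=1: a_1=1, p_1 = 1*9 + 1 = 10, q_1 = 1*1 + 0 = 1.
  i=2: a_2=18, p_2 = 18*10 + 9 = 189, q_2 = 18*1 + 1 = 19.
  i=3: a_3=1, p_3 = 1*189 + 10 = 199, q_3 = 1*19 + 1 = 20.
  i=4: a_4=3, p_4 = 3*199 + 189 = 786, q_4 = 3*20 + 19 = 79.
q_4 = 79 > 21, so the last convergent with denominator <= 21 is p_3/q_3 = 199/20.
The closest fraction with denominator <= 21 is either p_3/q_3 or the intermediate fraction (k*p_3 + p_2)/(k*q_3 + q_2) with the largest k >= 1 whose denominator stays <= 21; these approach x as k grows, and every other convergent or intermediate fraction in range is farther away.
Largest k: floor((21 - q_2)/q_3) = floor((21 - 19)/20) = 0.
Since k = 0, no intermediate fraction beyond p_3/q_3 has denominator <= 21, so the convergent 199/20 is the closest (its error is |786*20 - 199*79|/(79*20) = 1/1580).

199/20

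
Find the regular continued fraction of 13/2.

Run the Euclidean algorithm on 13 and 2; the successive quotients are the partial quotients a_0, a_1, ... (each step inverts the fractional part left over by the previous one):
  13 = 6*2 + 1, so a_0 = 6.
  2 = 2*1 + 0, so a_1 = 2.
The remainder reaches 0 after 2 divisions, so the expansion has 2 partial quotients, read off in order.

[6; 2]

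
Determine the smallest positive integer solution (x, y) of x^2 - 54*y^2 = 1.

(x, y) = (485, 66)

First expand sqrt(54) as a continued fraction. With x_i = (sqrt(54) + m_i)/d_i and (m_0, d_0) = (0, 1): a_0 = floor(sqrt(54)) = 7, since 7^2 = 49 <= 54 < 64 = 8^2.
Iterate m_{i+1} = d_i*a_i - m_i, d_{i+1} = (54 - m_{i+1}^2)/d_i, a_{i+1} = floor((a_0 + m_{i+1})/d_{i+1}):
  m_1 = 1*7 - 0 = 7, d_1 = (54 - 7^2)/1 = 5/1 = 5, a_1 = floor((7 + 7)/5) = 2.
  m_2 = 5*2 - 7 = 3, d_2 = (54 - 3^2)/5 = 45/5 = 9, a_2 = floor((7 + 3)/9) = 1.
  m_3 = 9*1 - 3 = 6, d_3 = (54 - 6^2)/9 = 18/9 = 2, a_3 = floor((7 + 6)/2) = 6.
  m_4 = 2*6 - 6 = 6, d_4 = (54 - 6^2)/2 = 18/2 = 9, a_4 = floor((7 + 6)/9) = 1.
  m_5 = 9*1 - 6 = 3, d_5 = (54 - 3^2)/9 = 45/9 = 5, a_5 = floor((7 + 3)/5) = 2.
  m_6 = 5*2 - 3 = 7, d_6 = (54 - 7^2)/5 = 5/5 = 1, a_6 = floor((7 + 7)/1) = 14.
  m_7 = 1*14 - 7 = 7, d_7 = (54 - 7^2)/1 = 5/1 = 5: (m_7, d_7) = (m_1, d_1) = (7, 5), so from here the quotients repeat a_1, ..., a_6; the period length is 6.
So sqrt(54) = [7; (2, 1, 6, 1, 2, 14)] with period length k = 6.
k is even, so the fundamental solution of x^2 - 54y^2 = 1 is (p_{k-1}, q_{k-1}) = (p_5, q_5); compute convergents through index 5.
Convergents (p_i = a_i*p_{i-1} + p_{i-2}, q_i = a_i*q_{i-1} + q_{i-2} with p_{-2}=0, p_{-1}=1, q_{-2}=1, q_{-1}=0):
  i=0: a_0=7, p_0 = 7*1 + 0 = 7, q_0 = 7*0 + 1 = 1.
  i=1: a_1=2, p_1 = 2*7 + 1 = 15, q_1 = 2*1 + 0 = 2.
  i=2: a_2=1, p_2 = 1*15 + 7 = 22, q_2 = 1*2 + 1 = 3.
  i=3: a_3=6, p_3 = 6*22 + 15 = 147, q_3 = 6*3 + 2 = 20.
  i=4: a_4=1, p_4 = 1*147 + 22 = 169, q_4 = 1*20 + 3 = 23.
  i=5: a_5=2, p_5 = 2*169 + 147 = 485, q_5 = 2*23 + 20 = 66.
Check: 485^2 - 54*66^2 = 235225 - 235224 = 1, so (x, y) = (485, 66) solves the equation, and by the theorem it is the least positive solution.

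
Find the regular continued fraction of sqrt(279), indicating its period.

[16; (1, 2, 2, 1, 2, 2, 1, 32)]

Write x_i = (sqrt(279) + m_i)/d_i with (m_0, d_0) = (0, 1). a_0 = floor(sqrt(279)) = 16, since 16^2 = 256 <= 279 < 289 = 17^2.
Iterate m_{i+1} = d_i*a_i - m_i, d_{i+1} = (279 - m_{i+1}^2)/d_i, a_{i+1} = floor((a_0 + m_{i+1})/d_{i+1}):
  m_1 = 1*16 - 0 = 16, d_1 = (279 - 16^2)/1 = 23/1 = 23, a_1 = floor((16 + 16)/23) = 1.
  m_2 = 23*1 - 16 = 7, d_2 = (279 - 7^2)/23 = 230/23 = 10, a_2 = floor((16 + 7)/10) = 2.
  m_3 = 10*2 - 7 = 13, d_3 = (279 - 13^2)/10 = 110/10 = 11, a_3 = floor((16 + 13)/11) = 2.
  m_4 = 11*2 - 13 = 9, d_4 = (279 - 9^2)/11 = 198/11 = 18, a_4 = floor((16 + 9)/18) = 1.
  m_5 = 18*1 - 9 = 9, d_5 = (279 - 9^2)/18 = 198/18 = 11, a_5 = floor((16 + 9)/11) = 2.
  m_6 = 11*2 - 9 = 13, d_6 = (279 - 13^2)/11 = 110/11 = 10, a_6 = floor((16 + 13)/10) = 2.
  m_7 = 10*2 - 13 = 7, d_7 = (279 - 7^2)/10 = 230/10 = 23, a_7 = floor((16 + 7)/23) = 1.
  m_8 = 23*1 - 7 = 16, d_8 = (279 - 16^2)/23 = 23/23 = 1, a_8 = floor((16 + 16)/1) = 32.
  m_9 = 1*32 - 16 = 16, d_9 = (279 - 16^2)/1 = 23/1 = 23: (m_9, d_9) = (m_1, d_1) = (16, 23), so from here the quotients repeat a_1, ..., a_8; the period length is 8.
Hence the expansion of sqrt(279) is a_0 = 16 followed by the repeating block 1, 2, 2, 1, 2, 2, 1, 32 (period 8).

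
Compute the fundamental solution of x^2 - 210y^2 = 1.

(x, y) = (29, 2)

First expand sqrt(210) as a continued fraction. With x_i = (sqrt(210) + m_i)/d_i and (m_0, d_0) = (0, 1): a_0 = floor(sqrt(210)) = 14, since 14^2 = 196 <= 210 < 225 = 15^2.
Iterate m_{i+1} = d_i*a_i - m_i, d_{i+1} = (210 - m_{i+1}^2)/d_i, a_{i+1} = floor((a_0 + m_{i+1})/d_{i+1}):
  m_1 = 1*14 - 0 = 14, d_1 = (210 - 14^2)/1 = 14/1 = 14, a_1 = floor((14 + 14)/14) = 2.
  m_2 = 14*2 - 14 = 14, d_2 = (210 - 14^2)/14 = 14/14 = 1, a_2 = floor((14 + 14)/1) = 28.
  m_3 = 1*28 - 14 = 14, d_3 = (210 - 14^2)/1 = 14/1 = 14: (m_3, d_3) = (m_1, d_1) = (14, 14), so from here the quotients repeat a_1, a_2; the period length is 2.
So sqrt(210) = [14; (2, 28)] with period length k = 2.
k is even, so the fundamental solution of x^2 - 210y^2 = 1 is (p_{k-1}, q_{k-1}) = (p_1, q_1); compute convergents through index 1.
Convergents (p_i = a_i*p_{i-1} + p_{i-2}, q_i = a_i*q_{i-1} + q_{i-2} with p_{-2}=0, p_{-1}=1, q_{-2}=1, q_{-1}=0):
  i=0: a_0=14, p_0 = 14*1 + 0 = 14, q_0 = 14*0 + 1 = 1.
  i=1: a_1=2, p_1 = 2*14 + 1 = 29, q_1 = 2*1 + 0 = 2.
Check: 29^2 - 210*2^2 = 841 - 840 = 1, so (x, y) = (29, 2) solves the equation, and by the theorem it is the least positive solution.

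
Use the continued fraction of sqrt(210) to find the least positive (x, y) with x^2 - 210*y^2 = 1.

(x, y) = (29, 2)

First expand sqrt(210) as a continued fraction. With x_i = (sqrt(210) + m_i)/d_i and (m_0, d_0) = (0, 1): a_0 = floor(sqrt(210)) = 14, since 14^2 = 196 <= 210 < 225 = 15^2.
Iterate m_{i+1} = d_i*a_i - m_i, d_{i+1} = (210 - m_{i+1}^2)/d_i, a_{i+1} = floor((a_0 + m_{i+1})/d_{i+1}):
  m_1 = 1*14 - 0 = 14, d_1 = (210 - 14^2)/1 = 14/1 = 14, a_1 = floor((14 + 14)/14) = 2.
  m_2 = 14*2 - 14 = 14, d_2 = (210 - 14^2)/14 = 14/14 = 1, a_2 = floor((14 + 14)/1) = 28.
  m_3 = 1*28 - 14 = 14, d_3 = (210 - 14^2)/1 = 14/1 = 14: (m_3, d_3) = (m_1, d_1) = (14, 14), so from here the quotients repeat a_1, a_2; the period length is 2.
So sqrt(210) = [14; (2, 28)] with period length k = 2.
k is even, so the fundamental solution of x^2 - 210y^2 = 1 is (p_{k-1}, q_{k-1}) = (p_1, q_1); compute convergents through index 1.
Convergents (p_i = a_i*p_{i-1} + p_{i-2}, q_i = a_i*q_{i-1} + q_{i-2} with p_{-2}=0, p_{-1}=1, q_{-2}=1, q_{-1}=0):
  i=0: a_0=14, p_0 = 14*1 + 0 = 14, q_0 = 14*0 + 1 = 1.
  i=1: a_1=2, p_1 = 2*14 + 1 = 29, q_1 = 2*1 + 0 = 2.
Check: 29^2 - 210*2^2 = 841 - 840 = 1, so (x, y) = (29, 2) solves the equation, and by the theorem it is the least positive solution.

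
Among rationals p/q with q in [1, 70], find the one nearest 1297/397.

49/15

Expand x = 1297/397 as a continued fraction with the Euclidean algorithm:
  1297 = 3*397 + 106, so a_0 = 3.
  397 = 3*106 + 79, so a_1 = 3.
  106 = 1*79 + 27, so a_2 = 1.
  79 = 2*27 + 25, so a_3 = 2.
  27 = 1*25 + 2, so a_4 = 1.
  25 = 12*2 + 1, so a_5 = 12.
  2 = 2*1 + 0, so a_6 = 2.
so x = [3; 3, 1, 2, 1, 12, 2].
Convergents (p_i = a_i*p_{i-1} + p_{i-2}, q_i = a_i*q_{i-1} + q_{i-2} with p_{-2}=0, p_{-1}=1, q_{-2}=1, q_{-1}=0), until the denominator exceeds 70:
  i=0: a_0=3, p_0 = 3*1 + 0 = 3, q_0 = 3*0 + 1 = 1.
  i=1: a_1=3, p_1 = 3*3 + 1 = 10, q_1 = 3*1 + 0 = 3.
  i=2: a_2=1, p_2 = 1*10 + 3 = 13, q_2 = 1*3 + 1 = 4.
  i=3: a_3=2, p_3 = 2*13 + 10 = 36, q_3 = 2*4 + 3 = 11.
  i=4: a_4=1, p_4 = 1*36 + 13 = 49, q_4 = 1*11 + 4 = 15.
  i=5: a_5=12, p_5 = 12*49 + 36 = 624, q_5 = 12*15 + 11 = 191.
q_5 = 191 > 70, so the last convergent with denominator <= 70 is p_4/q_4 = 49/15.
The closest fraction with denominator <= 70 is either p_4/q_4 or the intermediate fraction (k*p_4 + p_3)/(k*q_4 + q_3) with the largest k >= 1 whose denominator stays <= 70; these approach x as k grows, and every other convergent or intermediate fraction in range is farther away.
Largest k: floor((70 - q_3)/q_4) = floor((70 - 11)/15) = 3.
That gives (3*49 + 36)/(3*15 + 11) = 183/56.
Compare the errors: |x - 49/15| = |1297*15 - 49*397|/(397*15) = 2/5955, and |x - 183/56| = |1297*56 - 183*397|/(397*56) = 19/22232.
Cross-multiplying, 2*22232 = 44464 < 113145 = 19*5955, so 2/5955 is smaller: the convergent 49/15 is closer to x than 183/56.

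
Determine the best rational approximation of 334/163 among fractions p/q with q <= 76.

Expand x = 334/163 as a continued fraction with the Euclidean algorithm:
  334 = 2*163 + 8, so a_0 = 2.
  163 = 20*8 + 3, so a_1 = 20.
  8 = 2*3 + 2, so a_2 = 2.
  3 = 1*2 + 1, so a_3 = 1.
  2 = 2*1 + 0, so a_4 = 2.
so x = [2; 20, 2, 1, 2].
Convergents (p_i = a_i*p_{i-1} + p_{i-2}, q_i = a_i*q_{i-1} + q_{i-2} with p_{-2}=0, p_{-1}=1, q_{-2}=1, q_{-1}=0), until the denominator exceeds 76:
  i=0: a_0=2, p_0 = 2*1 + 0 = 2, q_0 = 2*0 + 1 = 1.
  i=1: a_1=20, p_1 = 20*2 + 1 = 41, q_1 = 20*1 + 0 = 20.
  i=2: a_2=2, p_2 = 2*41 + 2 = 84, q_2 = 2*20 + 1 = 41.
  i=3: a_3=1, p_3 = 1*84 + 41 = 125, q_3 = 1*41 + 20 = 61.
  i=4: a_4=2, p_4 = 2*125 + 84 = 334, q_4 = 2*61 + 41 = 163.
q_4 = 163 > 76, so the last convergent with denominator <= 76 is p_3/q_3 = 125/61.
The closest fraction with denominator <= 76 is either p_3/q_3 or the intermediate fraction (k*p_3 + p_2)/(k*q_3 + q_2) with the largest k >= 1 whose denominator stays <= 76; these approach x as k grows, and every other convergent or intermediate fraction in range is farther away.
Largest k: floor((76 - q_2)/q_3) = floor((76 - 41)/61) = 0.
Since k = 0, no intermediate fraction beyond p_3/q_3 has denominator <= 76, so the convergent 125/61 is the closest (its error is |334*61 - 125*163|/(163*61) = 1/9943).

125/61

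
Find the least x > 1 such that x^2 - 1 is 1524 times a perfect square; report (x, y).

First expand sqrt(1524) as a continued fraction. With x_i = (sqrt(1524) + m_i)/d_i and (m_0, d_0) = (0, 1): a_0 = floor(sqrt(1524)) = 39, since 39^2 = 1521 <= 1524 < 1600 = 40^2.
Iterate m_{i+1} = d_i*a_i - m_i, d_{i+1} = (1524 - m_{i+1}^2)/d_i, a_{i+1} = floor((a_0 + m_{i+1})/d_{i+1}):
  m_1 = 1*39 - 0 = 39, d_1 = (1524 - 39^2)/1 = 3/1 = 3, a_1 = floor((39 + 39)/3) = 26.
  m_2 = 3*26 - 39 = 39, d_2 = (1524 - 39^2)/3 = 3/3 = 1, a_2 = floor((39 + 39)/1) = 78.
  m_3 = 1*78 - 39 = 39, d_3 = (1524 - 39^2)/1 = 3/1 = 3: (m_3, d_3) = (m_1, d_1) = (39, 3), so from here the quotients repeat a_1, a_2; the period length is 2.
So sqrt(1524) = [39; (26, 78)] with period length k = 2.
k is even, so the fundamental solution of x^2 - 1524y^2 = 1 is (p_{k-1}, q_{k-1}) = (p_1, q_1); compute convergents through index 1.
Convergents (p_i = a_i*p_{i-1} + p_{i-2}, q_i = a_i*q_{i-1} + q_{i-2} with p_{-2}=0, p_{-1}=1, q_{-2}=1, q_{-1}=0):
  i=0: a_0=39, p_0 = 39*1 + 0 = 39, q_0 = 39*0 + 1 = 1.
  i=1: a_1=26, p_1 = 26*39 + 1 = 1015, q_1 = 26*1 + 0 = 26.
Check: 1015^2 - 1524*26^2 = 1030225 - 1030224 = 1, so (x, y) = (1015, 26) solves the equation, and by the theorem it is the least positive solution.

(x, y) = (1015, 26)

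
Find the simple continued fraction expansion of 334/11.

Run the Euclidean algorithm on 334 and 11; the successive quotients are the partial quotients a_0, a_1, ... (each step inverts the fractional part left over by the previous one):
  334 = 30*11 + 4, so a_0 = 30.
  11 = 2*4 + 3, so a_1 = 2.
  4 = 1*3 + 1, so a_2 = 1.
  3 = 3*1 + 0, so a_3 = 3.
The remainder reaches 0 after 4 divisions, so the expansion has 4 partial quotients, read off in order.

[30; 2, 1, 3]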